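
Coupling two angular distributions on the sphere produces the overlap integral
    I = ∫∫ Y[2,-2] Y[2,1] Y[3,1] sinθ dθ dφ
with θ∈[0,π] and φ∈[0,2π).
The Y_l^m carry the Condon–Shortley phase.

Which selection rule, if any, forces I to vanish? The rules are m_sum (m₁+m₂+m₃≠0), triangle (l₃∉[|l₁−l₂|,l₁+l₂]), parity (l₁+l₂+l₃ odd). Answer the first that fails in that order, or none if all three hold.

parity

m₁+m₂+m₃ = -2 + 1 + 1 = 0  ✓
triangle: |2−2|=0 ≤ l₃=3 ≤ 2+2=4  ✓
parity: l₁+l₂+l₃ = 7 is odd  ✗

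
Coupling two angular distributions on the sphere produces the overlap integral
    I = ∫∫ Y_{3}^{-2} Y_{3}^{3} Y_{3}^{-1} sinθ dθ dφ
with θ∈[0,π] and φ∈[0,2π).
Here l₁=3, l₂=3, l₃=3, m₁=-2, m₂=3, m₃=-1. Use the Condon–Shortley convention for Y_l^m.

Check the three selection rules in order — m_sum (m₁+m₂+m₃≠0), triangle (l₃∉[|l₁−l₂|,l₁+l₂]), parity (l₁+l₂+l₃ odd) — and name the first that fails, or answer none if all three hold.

parity

Σmᵢ = 0  ✓
l₃∈[|l₁−l₂|,l₁+l₂]=[0,6], have l₃=3  ✓
Σlᵢ = 9 ⇒ odd  ✗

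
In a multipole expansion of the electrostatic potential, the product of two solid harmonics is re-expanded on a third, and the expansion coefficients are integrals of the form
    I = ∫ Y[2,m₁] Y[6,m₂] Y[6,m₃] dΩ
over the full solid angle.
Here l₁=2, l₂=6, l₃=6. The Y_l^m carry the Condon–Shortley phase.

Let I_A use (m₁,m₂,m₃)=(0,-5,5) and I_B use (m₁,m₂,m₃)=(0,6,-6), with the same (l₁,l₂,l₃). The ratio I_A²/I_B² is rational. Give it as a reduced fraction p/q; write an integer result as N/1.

Shared (l₁,l₂,l₃)=(2,6,6): N and (l;000)² cancel in I_A²/I_B².
A: Δ = 2!·2!·10!/15! = 1/90090; Racah Σ t=0..1: t=0:+1/1451520 t=1:−1/3628800 = 1/2419200; ⇒ 3j(2 6 6; 0 -5 5)² = 11/910, sgn -1
B: Δ = 2!·2!·10!/15! = 1/90090; Racah Σ t=2..2: t=2:+1/14515200 = 1/14515200; ⇒ 3j(2 6 6; 0 6 -6)² = 22/455, sgn +1
I_A²/I_B² = (11/910)/(22/455) = 1/4

1/4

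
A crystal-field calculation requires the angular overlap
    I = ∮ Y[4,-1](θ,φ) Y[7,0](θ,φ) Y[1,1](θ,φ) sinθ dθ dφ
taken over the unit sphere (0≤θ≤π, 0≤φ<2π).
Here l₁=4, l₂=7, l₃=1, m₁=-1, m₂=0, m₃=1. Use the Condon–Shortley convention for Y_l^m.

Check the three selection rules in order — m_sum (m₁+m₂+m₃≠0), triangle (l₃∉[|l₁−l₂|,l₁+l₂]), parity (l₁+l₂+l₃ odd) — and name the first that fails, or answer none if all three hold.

triangle

Σmᵢ = 0  ✓
l₃∈[|l₁−l₂|,l₁+l₂]=[3,11], have l₃=1  ✗
Σlᵢ = 12 ⇒ even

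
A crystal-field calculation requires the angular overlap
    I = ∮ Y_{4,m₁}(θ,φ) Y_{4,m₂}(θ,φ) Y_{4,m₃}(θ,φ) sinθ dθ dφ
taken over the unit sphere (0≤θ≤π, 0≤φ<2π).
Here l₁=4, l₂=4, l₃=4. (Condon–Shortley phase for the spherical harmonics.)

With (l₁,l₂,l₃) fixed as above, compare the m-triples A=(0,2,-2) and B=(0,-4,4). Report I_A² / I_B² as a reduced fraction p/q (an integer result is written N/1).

Shared (l₁,l₂,l₃)=(4,4,4): N and (l;000)² cancel in I_A²/I_B².
A: Δ = 4!·4!·4!/13! = 1/450450; Racah Σ t=2..4: t=2:+1/384 t=3:−1/216 t=4:+1/2304 = -11/6912; ⇒ 3j(4 4 4; 0 2 -2)² = 11/1638, sgn -1
B: Δ = 4!·4!·4!/13! = 1/450450; Racah Σ t=0..0: t=0:+1/13824 = 1/13824; ⇒ 3j(4 4 4; 0 -4 4)² = 14/1287, sgn +1
I_A²/I_B² = (11/1638)/(14/1287) = 121/196

121/196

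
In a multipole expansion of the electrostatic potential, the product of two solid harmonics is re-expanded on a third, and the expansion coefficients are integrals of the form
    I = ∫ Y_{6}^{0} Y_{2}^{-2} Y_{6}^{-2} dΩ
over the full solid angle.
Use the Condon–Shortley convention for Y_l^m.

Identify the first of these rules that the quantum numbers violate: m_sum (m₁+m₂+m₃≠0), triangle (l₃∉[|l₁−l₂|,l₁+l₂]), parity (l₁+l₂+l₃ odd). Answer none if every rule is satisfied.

m_sum

azimuthal sum: 0 − 2 − 2 = -4  ✗
4 ≤ 6 ≤ 8 (triangle on l)
L = 6 + 2 + 6 = 14 (even)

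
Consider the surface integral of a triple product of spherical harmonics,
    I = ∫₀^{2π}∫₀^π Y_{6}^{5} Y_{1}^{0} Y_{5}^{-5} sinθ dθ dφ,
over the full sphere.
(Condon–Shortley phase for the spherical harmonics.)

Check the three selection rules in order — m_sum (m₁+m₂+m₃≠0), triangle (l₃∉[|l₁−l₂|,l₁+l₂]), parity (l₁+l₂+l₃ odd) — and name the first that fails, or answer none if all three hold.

Σmᵢ = 0  ✓
l₃∈[|l₁−l₂|,l₁+l₂]=[5,7], have l₃=5  ✓
Σlᵢ = 12 ⇒ even  ✓

none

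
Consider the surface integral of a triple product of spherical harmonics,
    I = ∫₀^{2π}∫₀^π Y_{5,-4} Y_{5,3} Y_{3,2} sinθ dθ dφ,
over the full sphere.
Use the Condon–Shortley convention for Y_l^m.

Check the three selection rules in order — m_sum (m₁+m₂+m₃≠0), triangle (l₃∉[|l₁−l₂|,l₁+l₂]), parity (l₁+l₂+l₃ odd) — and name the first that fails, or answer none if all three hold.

Σmᵢ = 1  ✗
l₃∈[|l₁−l₂|,l₁+l₂]=[0,10], have l₃=3
Σlᵢ = 13 ⇒ odd

m_sum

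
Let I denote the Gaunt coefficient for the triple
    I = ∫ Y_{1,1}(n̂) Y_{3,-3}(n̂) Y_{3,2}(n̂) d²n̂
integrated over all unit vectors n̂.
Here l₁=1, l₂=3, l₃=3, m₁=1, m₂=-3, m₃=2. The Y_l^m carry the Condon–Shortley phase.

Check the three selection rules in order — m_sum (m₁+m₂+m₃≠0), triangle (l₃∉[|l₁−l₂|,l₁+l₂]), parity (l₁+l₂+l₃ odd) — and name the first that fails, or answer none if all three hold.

parity

Σmᵢ = 0  ✓
l₃∈[|l₁−l₂|,l₁+l₂]=[2,4], have l₃=3  ✓
Σlᵢ = 7 ⇒ odd  ✗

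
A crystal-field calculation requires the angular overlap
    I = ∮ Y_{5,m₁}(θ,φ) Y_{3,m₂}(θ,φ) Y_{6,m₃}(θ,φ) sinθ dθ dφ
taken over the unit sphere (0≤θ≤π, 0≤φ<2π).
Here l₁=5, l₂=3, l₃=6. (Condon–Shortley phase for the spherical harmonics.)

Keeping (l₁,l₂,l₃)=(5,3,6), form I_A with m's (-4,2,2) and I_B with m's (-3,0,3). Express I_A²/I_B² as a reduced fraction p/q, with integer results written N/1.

15/1

l's match ⇒ only the (l;m) 3-j factors differ between A and B.
A: triangle coeff Δ(5,3,6) = 1/675675; Σ_t [1,2]: t=1:−1/967680 t=2:+1/60480 = 1/64512; (3j)²=15/1001 [(5 3 6; -4 2 2)], sign=+1
B: triangle coeff Δ(5,3,6) = 1/675675; Σ_t [0,2]: t=0:+1/483840 t=1:−1/20160 t=2:+1/17280 = 1/96768; (3j)²=1/1001 [(5 3 6; -3 0 3)], sign=-1
I_A²/I_B² = (15/1001)/(1/1001) = 15/1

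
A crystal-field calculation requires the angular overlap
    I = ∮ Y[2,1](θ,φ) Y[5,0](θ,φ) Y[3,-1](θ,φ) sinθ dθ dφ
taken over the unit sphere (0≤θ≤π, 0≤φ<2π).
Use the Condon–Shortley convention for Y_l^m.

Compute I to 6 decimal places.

m-sum 0 ✓  L=10 even ✓  3≤3≤7 ✓
Π(2lᵢ+1) = 5×11×7 = 385
triangle coeff Δ(2,5,3) = 1/2310
Σ_t [2,2]: t=2:+1/144 = 1/144
(3j)²=10/231 [(2 5 3; 0 0 0)], sign=-1
Σ_t [1,1]: t=1:−1/288 = -1/288
(3j)²=5/231 [(2 5 3; 1 0 -1)], sign=-1
⇒ 4πI² = 250/693
I = (+1)√(250/693/(4π)) = 0.16943318

0.169433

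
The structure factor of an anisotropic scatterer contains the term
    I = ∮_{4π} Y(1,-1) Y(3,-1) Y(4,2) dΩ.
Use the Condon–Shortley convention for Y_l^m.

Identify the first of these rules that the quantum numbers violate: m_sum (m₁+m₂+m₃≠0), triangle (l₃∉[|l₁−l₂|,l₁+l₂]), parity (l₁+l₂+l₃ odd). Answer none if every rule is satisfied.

none

Σmᵢ = 0  ✓
l₃∈[|l₁−l₂|,l₁+l₂]=[2,4], have l₃=4  ✓
Σlᵢ = 8 ⇒ even  ✓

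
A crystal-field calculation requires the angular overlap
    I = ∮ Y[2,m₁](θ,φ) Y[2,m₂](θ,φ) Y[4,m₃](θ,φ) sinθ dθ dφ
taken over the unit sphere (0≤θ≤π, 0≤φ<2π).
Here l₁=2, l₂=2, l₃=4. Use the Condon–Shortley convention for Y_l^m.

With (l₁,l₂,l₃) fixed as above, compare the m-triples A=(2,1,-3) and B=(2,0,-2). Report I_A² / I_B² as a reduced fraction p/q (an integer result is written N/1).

Shared (l₁,l₂,l₃)=(2,2,4): N and (l;000)² cancel in I_A²/I_B².
A: Δ = 0!·4!·4!/9! = 1/630; Racah Σ t=0..0: t=0:+1/144 = 1/144; ⇒ 3j(2 2 4; 2 1 -3)² = 1/18, sgn -1
B: Δ = 0!·4!·4!/9! = 1/630; Racah Σ t=0..0: t=0:+1/96 = 1/96; ⇒ 3j(2 2 4; 2 0 -2)² = 1/42, sgn +1
I_A²/I_B² = (1/18)/(1/42) = 7/3

7/3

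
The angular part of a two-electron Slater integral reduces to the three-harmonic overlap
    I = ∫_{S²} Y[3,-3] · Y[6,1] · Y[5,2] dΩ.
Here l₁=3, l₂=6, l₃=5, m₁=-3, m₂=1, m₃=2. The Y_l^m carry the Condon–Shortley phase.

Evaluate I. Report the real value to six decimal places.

0.145631

m-sum 0 ✓  L=14 even ✓  3≤5≤9 ✓
Π(2lᵢ+1) = 7×13×11 = 1001
triangle coeff Δ(3,6,5) = 1/675675
Σ_t [1,3]: t=1:−1/8640 t=2:+1/2304 t=3:−1/8640 = 7/34560
(3j)²=7/429 [(3 6 5; 0 0 0)], sign=-1
Σ_t [4,4]: t=4:+1/34560 = 1/34560
(3j)²=7/429 [(3 6 5; -3 1 2)], sign=-1
⇒ 4πI² = 343/1287
I = (+1)√(343/1287/(4π)) = 0.14563067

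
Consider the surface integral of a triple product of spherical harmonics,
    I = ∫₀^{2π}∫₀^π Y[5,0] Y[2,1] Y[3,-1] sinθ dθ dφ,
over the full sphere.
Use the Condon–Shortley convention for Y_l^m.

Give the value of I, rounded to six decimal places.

Checks pass: Σm=0; 10 even; l₃=3∈[3,7].
(2·5+1)(2·2+1)(2·3+1) = 385
Δ: 4! 6! 0! / 11! → 1/2310
sum: t=2:+1/144 = 1/144
3j²(5 2 3; 0 0 0) = Δ·Π!·Σ² = 10/231  (sign -1)
sum: t=3:−1/288 = -1/288
3j²(5 2 3; 0 1 -1) = Δ·Π!·Σ² = 5/231  (sign -1)
combine: 4πI² = 385·10/231·5/231 = 250/693
take √, sign +1: I = 0.16943318

0.169433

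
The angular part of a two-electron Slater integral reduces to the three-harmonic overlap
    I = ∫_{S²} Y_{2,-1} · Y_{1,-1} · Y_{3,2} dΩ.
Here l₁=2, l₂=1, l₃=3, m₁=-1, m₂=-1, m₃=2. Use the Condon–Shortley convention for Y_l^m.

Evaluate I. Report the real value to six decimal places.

0.261169

Rules hold: Σm=0, L=6 even, 1≤3≤3.
N = 5·3·7 = 105
Δ = 0!·4!·2!/7! = 1/105
Racah Σ t=0..0: t=0:+1/4 = 1/4
⇒ 3j(2 1 3; 0 0 0)² = 3/35, sgn -1
Racah Σ t=0..0: t=0:+1/12 = 1/12
⇒ 3j(2 1 3; -1 -1 2)² = 2/21, sgn -1
4πI² = N·(3j₀)²·(3jₘ)² = 6/7
I = +1·√(0.857143/4π) = 0.26116903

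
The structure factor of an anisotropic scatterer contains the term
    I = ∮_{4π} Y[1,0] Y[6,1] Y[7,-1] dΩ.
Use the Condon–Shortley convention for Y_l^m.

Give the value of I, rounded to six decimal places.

Checks pass: Σm=0; 14 even; l₃=7∈[5,7].
(2·1+1)(2·6+1)(2·7+1) = 585
Δ: 0! 2! 12! / 15! → 1/1365
sum: t=0:+1/518400 = 1/518400
3j²(1 6 7; 0 0 0) = Δ·Π!·Σ² = 7/195  (sign -1)
sum: t=0:+1/604800 = 1/604800
3j²(1 6 7; 0 1 -1) = Δ·Π!·Σ² = 16/455  (sign +1)
combine: 4πI² = 585·7/195·16/455 = 48/65
take √, sign -1: I = -0.24241473

-0.242415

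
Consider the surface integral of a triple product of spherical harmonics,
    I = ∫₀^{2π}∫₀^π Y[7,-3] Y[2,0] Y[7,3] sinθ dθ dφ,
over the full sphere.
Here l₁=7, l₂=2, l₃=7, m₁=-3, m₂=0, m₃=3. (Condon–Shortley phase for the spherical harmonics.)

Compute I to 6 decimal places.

-0.082772

Rules hold: Σm=0, L=16 even, 5≤7≤9.
N = 15·5·15 = 1125
Δ = 2!·12!·2!/17! = 1/185640
Racah Σ t=0..2: t=0:+1/2419200 t=1:−1/518400 t=2:+1/2419200 = -1/907200
⇒ 3j(7 2 7; 0 0 0)² = 56/3315, sgn +1
Racah Σ t=0..2: t=0:+1/29030400 t=1:−1/2177280 t=2:+1/3870720 = -29/174182400
⇒ 3j(7 2 7; -3 0 3)² = 841/185640, sgn -1
4πI² = N·(3j₀)²·(3jₘ)² = 4205/48841
I = -1·√(0.0860957/4π) = -0.08277245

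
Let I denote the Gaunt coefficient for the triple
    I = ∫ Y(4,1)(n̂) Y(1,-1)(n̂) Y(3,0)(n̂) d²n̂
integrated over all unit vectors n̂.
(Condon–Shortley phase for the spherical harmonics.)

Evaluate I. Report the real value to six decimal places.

m-sum 0 ✓  L=8 even ✓  3≤3≤5 ✓
Π(2lᵢ+1) = 9×3×7 = 189
triangle coeff Δ(4,1,3) = 1/252
Σ_t [1,1]: t=1:−1/36 = -1/36
(3j)²=4/63 [(4 1 3; 0 0 0)], sign=+1
Σ_t [0,0]: t=0:+1/72 = 1/72
(3j)²=5/126 [(4 1 3; 1 -1 0)], sign=-1
⇒ 4πI² = 10/21
I = (-1)√(10/21/(4π)) = -0.19466390

-0.194664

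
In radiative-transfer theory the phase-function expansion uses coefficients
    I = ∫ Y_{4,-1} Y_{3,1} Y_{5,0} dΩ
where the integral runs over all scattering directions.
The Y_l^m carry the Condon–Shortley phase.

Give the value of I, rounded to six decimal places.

-0.009577

Rules hold: Σm=0, L=12 even, 1≤5≤7.
N = 9·7·11 = 693
Δ = 2!·6!·4!/13! = 1/180180
Racah Σ t=0..2: t=0:+1/576 t=1:−1/144 t=2:+1/576 = -1/288
⇒ 3j(4 3 5; 0 0 0)² = 20/1001, sgn +1
Racah Σ t=0..2: t=0:+1/5760 t=1:−1/288 t=2:+1/288 = 1/5760
⇒ 3j(4 3 5; -1 1 0)² = 1/12012, sgn -1
4πI² = N·(3j₀)²·(3jₘ)² = 15/13013
I = -1·√(0.00115269/4π) = -0.00957750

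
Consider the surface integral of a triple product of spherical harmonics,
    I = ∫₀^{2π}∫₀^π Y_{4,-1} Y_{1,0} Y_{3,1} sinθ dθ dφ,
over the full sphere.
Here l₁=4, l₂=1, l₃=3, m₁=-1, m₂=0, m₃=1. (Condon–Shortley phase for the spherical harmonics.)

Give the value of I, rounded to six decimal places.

-0.238414

Checks pass: Σm=0; 8 even; l₃=3∈[3,5].
(2·4+1)(2·1+1)(2·3+1) = 189
Δ: 2! 6! 0! / 9! → 1/252
sum: t=1:−1/36 = -1/36
3j²(4 1 3; 0 0 0) = Δ·Π!·Σ² = 4/63  (sign +1)
sum: t=1:−1/48 = -1/48
3j²(4 1 3; -1 0 1) = Δ·Π!·Σ² = 5/84  (sign -1)
combine: 4πI² = 189·4/63·5/84 = 5/7
take √, sign -1: I = -0.23841361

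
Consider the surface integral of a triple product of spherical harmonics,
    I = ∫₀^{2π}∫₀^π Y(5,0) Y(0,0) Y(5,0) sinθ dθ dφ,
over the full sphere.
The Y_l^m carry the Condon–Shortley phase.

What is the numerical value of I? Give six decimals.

Rules hold: Σm=0, L=10 even, 5≤5≤5.
N = 11·1·11 = 121
Δ = 0!·10!·0!/11! = 1/11
Racah Σ t=0..0: t=0:+1/14400 = 1/14400
⇒ 3j(5 0 5; 0 0 0)² = 1/11, sgn -1
(m-triple is (0,0,0) — same symbol as above.)
4πI² = N·(3j₀)²·(3jₘ)² = 1/1
I = +1·√(1/4π) = 0.28209479

0.282095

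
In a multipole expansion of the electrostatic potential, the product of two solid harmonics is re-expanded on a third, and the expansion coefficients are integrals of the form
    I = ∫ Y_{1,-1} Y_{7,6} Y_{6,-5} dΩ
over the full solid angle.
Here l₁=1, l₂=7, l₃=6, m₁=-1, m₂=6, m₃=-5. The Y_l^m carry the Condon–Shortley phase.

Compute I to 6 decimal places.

Checks pass: Σm=0; 14 even; l₃=6∈[6,8].
(2·1+1)(2·7+1)(2·6+1) = 585
Δ: 2! 0! 12! / 15! → 1/1365
sum: t=1:−1/518400 = -1/518400
3j²(1 7 6; 0 0 0) = Δ·Π!·Σ² = 7/195  (sign -1)
sum: t=2:+1/79833600 = 1/79833600
3j²(1 7 6; -1 6 -5) = Δ·Π!·Σ² = 2/35  (sign -1)
combine: 4πI² = 585·7/195·2/35 = 6/5
take √, sign +1: I = 0.30901936

0.309019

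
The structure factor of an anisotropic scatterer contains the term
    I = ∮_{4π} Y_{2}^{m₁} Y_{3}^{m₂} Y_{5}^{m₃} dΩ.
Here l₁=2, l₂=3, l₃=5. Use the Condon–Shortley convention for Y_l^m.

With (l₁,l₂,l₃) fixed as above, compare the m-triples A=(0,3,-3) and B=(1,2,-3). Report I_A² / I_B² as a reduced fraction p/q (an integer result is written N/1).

Same 2,3,5: normalisation and zero-m 3j drop out of the ratio.
A: Δ: 0! 4! 6! / 11! → 1/2310; sum: t=0:+1/2880 = 1/2880; 3j²(2 3 5; 0 3 -3) = Δ·Π!·Σ² = 2/165  (sign +1)
B: Δ: 0! 4! 6! / 11! → 1/2310; sum: t=0:+1/720 = 1/720; 3j²(2 3 5; 1 2 -3) = Δ·Π!·Σ² = 8/165  (sign +1)
I_A²/I_B² = (2/165)/(8/165) = 1/4

1/4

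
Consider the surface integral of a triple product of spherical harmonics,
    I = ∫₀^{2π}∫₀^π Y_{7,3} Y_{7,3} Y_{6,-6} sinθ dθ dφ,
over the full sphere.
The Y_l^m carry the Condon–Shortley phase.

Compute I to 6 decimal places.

0.167342

Rules hold: Σm=0, L=20 even, 0≤6≤14.
N = 15·15·13 = 2925
Δ = 8!·6!·6!/21! = 1/2444321880
Racah Σ t=1..7: t=1:−1/2612736000 t=2:+1/20736000 t=3:−1/1658880 t=4:+1/746496 t=5:−1/1658880 t=6:+1/20736000 t=7:−1/2612736000 = 1/4354560
⇒ 3j(7 7 6; 0 0 0)² = 1000/138567, sgn +1
Racah Σ t=4..4: t=4:+1/298598400 = 1/298598400
⇒ 3j(7 7 6; 3 3 -6)² = 70/4199, sgn +1
4πI² = N·(3j₀)²·(3jₘ)² = 5250000/14919047
I = +1·√(0.351899/4π) = 0.16734170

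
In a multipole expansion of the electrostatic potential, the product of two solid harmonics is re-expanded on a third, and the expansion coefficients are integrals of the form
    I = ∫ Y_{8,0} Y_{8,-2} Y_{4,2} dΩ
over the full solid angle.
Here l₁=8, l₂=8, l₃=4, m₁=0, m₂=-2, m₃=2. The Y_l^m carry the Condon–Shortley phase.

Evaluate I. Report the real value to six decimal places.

Rules hold: Σm=0, L=20 even, 0≤4≤16.
N = 17·17·9 = 2601
Δ = 12!·4!·4!/21! = 1/185175900
Racah Σ t=4..8: t=4:+1/557383680 t=5:−1/21772800 t=6:+1/8294400 t=7:−1/21772800 t=8:+1/557383680 = 1/30965760
⇒ 3j(8 8 4; 0 0 0)² = 36/4199, sgn +1
Racah Σ t=4..6: t=4:+1/92897280 t=5:−1/21772800 t=6:+1/49766400 = -1/66355200
⇒ 3j(8 8 4; 0 -2 2)² = 63/8398, sgn -1
4πI² = N·(3j₀)²·(3jₘ)² = 10206/61009
I = -1·√(0.167287/4π) = -0.11537877

-0.115379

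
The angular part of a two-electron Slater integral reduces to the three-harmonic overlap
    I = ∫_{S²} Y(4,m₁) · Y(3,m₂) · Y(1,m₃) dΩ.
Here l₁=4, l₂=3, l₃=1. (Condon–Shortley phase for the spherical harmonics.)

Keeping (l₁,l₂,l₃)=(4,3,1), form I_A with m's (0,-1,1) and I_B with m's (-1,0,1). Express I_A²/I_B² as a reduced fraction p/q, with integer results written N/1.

l's match ⇒ only the (l;m) 3-j factors differ between A and B.
A: triangle coeff Δ(4,3,1) = 1/252; Σ_t [2,2]: t=2:+1/96 = 1/96; (3j)²=1/42 [(4 3 1; 0 -1 1)], sign=+1
B: triangle coeff Δ(4,3,1) = 1/252; Σ_t [3,3]: t=3:−1/72 = -1/72; (3j)²=5/126 [(4 3 1; -1 0 1)], sign=-1
I_A²/I_B² = (1/42)/(5/126) = 3/5

3/5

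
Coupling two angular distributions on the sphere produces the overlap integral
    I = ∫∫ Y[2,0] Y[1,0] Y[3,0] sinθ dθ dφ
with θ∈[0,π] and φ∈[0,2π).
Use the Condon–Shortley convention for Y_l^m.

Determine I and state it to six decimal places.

Checks pass: Σm=0; 6 even; l₃=3∈[1,3].
(2·2+1)(2·1+1)(2·3+1) = 105
Δ: 0! 4! 2! / 7! → 1/105
sum: t=0:+1/4 = 1/4
3j²(2 1 3; 0 0 0) = Δ·Π!·Σ² = 3/35  (sign -1)
(m-triple is (0,0,0) — same symbol as above.)
combine: 4πI² = 105·3/35·3/35 = 27/35
take √, sign +1: I = 0.24776670

0.247767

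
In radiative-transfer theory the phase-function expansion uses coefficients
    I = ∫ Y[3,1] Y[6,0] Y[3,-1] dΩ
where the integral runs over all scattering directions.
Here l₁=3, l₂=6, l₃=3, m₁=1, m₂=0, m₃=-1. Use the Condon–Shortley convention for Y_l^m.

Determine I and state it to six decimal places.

Checks pass: Σm=0; 12 even; l₃=3∈[3,9].
(2·3+1)(2·6+1)(2·3+1) = 637
Δ: 6! 0! 6! / 13! → 1/12012
sum: t=3:−1/1296 = -1/1296
3j²(3 6 3; 0 0 0) = Δ·Π!·Σ² = 100/3003  (sign +1)
sum: t=2:+1/2304 = 1/2304
3j²(3 6 3; 1 0 -1) = Δ·Π!·Σ² = 75/4004  (sign +1)
combine: 4πI² = 637·100/3003·75/4004 = 625/1573
take √, sign +1: I = 0.17781595

0.177816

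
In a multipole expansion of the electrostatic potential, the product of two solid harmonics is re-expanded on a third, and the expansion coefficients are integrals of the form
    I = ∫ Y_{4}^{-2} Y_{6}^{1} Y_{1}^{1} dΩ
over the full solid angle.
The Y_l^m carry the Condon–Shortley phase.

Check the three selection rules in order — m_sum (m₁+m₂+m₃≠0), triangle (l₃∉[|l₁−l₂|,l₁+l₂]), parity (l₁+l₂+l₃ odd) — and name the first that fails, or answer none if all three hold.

triangle

azimuthal sum: -2 + 1 + 1 = 0  ✓
2 ≤ 1 ≤ 10 (triangle on l)  ✗
L = 4 + 6 + 1 = 11 (odd)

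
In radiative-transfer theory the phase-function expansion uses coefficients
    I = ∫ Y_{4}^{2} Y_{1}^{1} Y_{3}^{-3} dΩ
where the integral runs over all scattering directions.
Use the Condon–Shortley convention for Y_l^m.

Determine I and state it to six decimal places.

Checks pass: Σm=0; 8 even; l₃=3∈[3,5].
(2·4+1)(2·1+1)(2·3+1) = 189
Δ: 2! 6! 0! / 9! → 1/252
sum: t=1:−1/36 = -1/36
3j²(4 1 3; 0 0 0) = Δ·Π!·Σ² = 4/63  (sign +1)
sum: t=2:+1/1440 = 1/1440
3j²(4 1 3; 2 1 -3) = Δ·Π!·Σ² = 1/252  (sign +1)
combine: 4πI² = 189·4/63·1/252 = 1/21
take √, sign +1: I = 0.06155813

0.061558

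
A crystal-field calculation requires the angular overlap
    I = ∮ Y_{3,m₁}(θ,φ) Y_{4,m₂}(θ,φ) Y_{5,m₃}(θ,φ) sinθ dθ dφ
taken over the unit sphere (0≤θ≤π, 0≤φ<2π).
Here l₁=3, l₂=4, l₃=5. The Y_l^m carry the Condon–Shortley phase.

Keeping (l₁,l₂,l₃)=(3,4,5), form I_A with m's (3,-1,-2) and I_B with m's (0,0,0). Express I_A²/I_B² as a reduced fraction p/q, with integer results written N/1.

Same 3,4,5: normalisation and zero-m 3j drop out of the ratio.
A: Δ: 2! 4! 6! / 13! → 1/180180; sum: t=0:+1/1728 = 1/1728; 3j²(3 4 5; 3 -1 -2) = Δ·Π!·Σ² = 25/858  (sign -1)
B: Δ: 2! 4! 6! / 13! → 1/180180; sum: t=0:+1/576 t=1:−1/144 t=2:+1/576 = -1/288; 3j²(3 4 5; 0 0 0) = Δ·Π!·Σ² = 20/1001  (sign +1)
I_A²/I_B² = (25/858)/(20/1001) = 35/24

35/24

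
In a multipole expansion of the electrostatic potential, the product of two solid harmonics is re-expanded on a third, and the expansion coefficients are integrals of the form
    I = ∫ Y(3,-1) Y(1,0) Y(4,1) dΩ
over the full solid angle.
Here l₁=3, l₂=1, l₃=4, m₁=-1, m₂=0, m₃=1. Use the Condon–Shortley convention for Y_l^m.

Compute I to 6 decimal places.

Rules hold: Σm=0, L=8 even, 2≤4≤4.
N = 7·3·9 = 189
Δ = 0!·6!·2!/9! = 1/252
Racah Σ t=0..0: t=0:+1/36 = 1/36
⇒ 3j(3 1 4; 0 0 0)² = 4/63, sgn +1
Racah Σ t=0..0: t=0:+1/48 = 1/48
⇒ 3j(3 1 4; -1 0 1)² = 5/84, sgn -1
4πI² = N·(3j₀)²·(3jₘ)² = 5/7
I = -1·√(0.714286/4π) = -0.23841361

-0.238414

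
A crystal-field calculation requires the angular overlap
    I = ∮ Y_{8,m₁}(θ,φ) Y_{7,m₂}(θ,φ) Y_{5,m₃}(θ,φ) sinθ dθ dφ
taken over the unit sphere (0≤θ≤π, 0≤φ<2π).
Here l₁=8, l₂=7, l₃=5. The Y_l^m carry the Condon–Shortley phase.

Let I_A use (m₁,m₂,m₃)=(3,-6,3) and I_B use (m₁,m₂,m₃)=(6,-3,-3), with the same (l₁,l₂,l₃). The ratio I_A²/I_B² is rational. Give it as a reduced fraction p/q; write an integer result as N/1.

77/5

Shared (l₁,l₂,l₃)=(8,7,5): N and (l;000)² cancel in I_A²/I_B².
A: Δ = 10!·6!·4!/21! = 1/814773960; Racah Σ t=0..1: t=0:+1/2612736000 t=1:−1/418037760 = -1/497664000; ⇒ 3j(8 7 5; 3 -6 3)² = 77/6460, sgn -1
B: Δ = 10!·6!·4!/21! = 1/814773960; Racah Σ t=0..2: t=0:+1/4180377600 t=1:−1/261273600 t=2:+1/232243200 = 1/1393459200; ⇒ 3j(8 7 5; 6 -3 -3)² = 1/1292, sgn +1
I_A²/I_B² = (77/6460)/(1/1292) = 77/5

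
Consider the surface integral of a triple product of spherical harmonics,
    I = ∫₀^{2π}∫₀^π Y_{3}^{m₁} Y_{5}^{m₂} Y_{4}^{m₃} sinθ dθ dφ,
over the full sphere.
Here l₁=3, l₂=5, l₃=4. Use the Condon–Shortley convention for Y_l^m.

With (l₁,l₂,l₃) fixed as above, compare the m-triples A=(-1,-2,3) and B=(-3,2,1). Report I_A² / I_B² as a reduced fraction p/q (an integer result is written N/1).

343/375

Same 3,5,4: normalisation and zero-m 3j drop out of the ratio.
A: Δ: 4! 2! 6! / 13! → 1/180180; sum: t=2:+1/960 t=3:−1/4320 = 7/8640; 3j²(3 5 4; -1 -2 3) = Δ·Π!·Σ² = 343/12870  (sign -1)
B: Δ: 4! 2! 6! / 13! → 1/180180; sum: t=4:+1/1728 = 1/1728; 3j²(3 5 4; -3 2 1) = Δ·Π!·Σ² = 25/858  (sign -1)
I_A²/I_B² = (343/12870)/(25/858) = 343/375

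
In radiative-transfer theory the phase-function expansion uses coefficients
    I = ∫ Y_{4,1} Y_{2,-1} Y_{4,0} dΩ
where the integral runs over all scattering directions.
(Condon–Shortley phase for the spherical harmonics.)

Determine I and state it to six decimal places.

-0.044869

Rules hold: Σm=0, L=10 even, 2≤4≤6.
N = 9·5·9 = 405
Δ = 2!·6!·2!/11! = 1/13860
Racah Σ t=0..2: t=0:+1/192 t=1:−1/36 t=2:+1/192 = -5/288
⇒ 3j(4 2 4; 0 0 0)² = 20/693, sgn -1
Racah Σ t=0..1: t=0:+1/72 t=1:−1/96 = 1/288
⇒ 3j(4 2 4; 1 -1 0)² = 1/462, sgn +1
4πI² = N·(3j₀)²·(3jₘ)² = 150/5929
I = -1·√(0.0252994/4π) = -0.04486937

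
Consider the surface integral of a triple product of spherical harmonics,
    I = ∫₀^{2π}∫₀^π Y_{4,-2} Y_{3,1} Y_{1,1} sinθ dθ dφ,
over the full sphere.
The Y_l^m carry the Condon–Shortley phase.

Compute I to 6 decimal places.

0.238414

m-sum 0 ✓  L=8 even ✓  1≤1≤7 ✓
Π(2lᵢ+1) = 9×7×3 = 189
triangle coeff Δ(4,3,1) = 1/252
Σ_t [3,3]: t=3:−1/36 = -1/36
(3j)²=4/63 [(4 3 1; 0 0 0)], sign=+1
Σ_t [4,4]: t=4:+1/96 = 1/96
(3j)²=5/84 [(4 3 1; -2 1 1)], sign=+1
⇒ 4πI² = 5/7
I = (+1)√(5/7/(4π)) = 0.23841361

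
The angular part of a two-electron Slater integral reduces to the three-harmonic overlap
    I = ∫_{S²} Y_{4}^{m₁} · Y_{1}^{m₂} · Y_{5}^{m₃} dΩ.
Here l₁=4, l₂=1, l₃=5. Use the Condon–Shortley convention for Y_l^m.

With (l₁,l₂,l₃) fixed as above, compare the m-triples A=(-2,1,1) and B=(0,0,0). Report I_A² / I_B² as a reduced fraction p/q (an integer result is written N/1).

Same 4,1,5: normalisation and zero-m 3j drop out of the ratio.
A: Δ: 0! 8! 2! / 11! → 1/495; sum: t=0:+1/2880 = 1/2880; 3j²(4 1 5; -2 1 1) = Δ·Π!·Σ² = 2/165  (sign +1)
B: Δ: 0! 8! 2! / 11! → 1/495; sum: t=0:+1/576 = 1/576; 3j²(4 1 5; 0 0 0) = Δ·Π!·Σ² = 5/99  (sign -1)
I_A²/I_B² = (2/165)/(5/99) = 6/25

6/25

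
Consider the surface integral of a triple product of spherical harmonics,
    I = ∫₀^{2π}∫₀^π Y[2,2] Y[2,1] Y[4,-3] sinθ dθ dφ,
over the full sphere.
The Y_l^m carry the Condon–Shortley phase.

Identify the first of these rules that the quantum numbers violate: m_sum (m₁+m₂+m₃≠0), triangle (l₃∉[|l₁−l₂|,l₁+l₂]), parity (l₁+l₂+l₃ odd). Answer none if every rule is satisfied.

none

azimuthal sum: 2 + 1 − 3 = 0  ✓
0 ≤ 4 ≤ 4 (triangle on l)  ✓
L = 2 + 2 + 4 = 8 (even)  ✓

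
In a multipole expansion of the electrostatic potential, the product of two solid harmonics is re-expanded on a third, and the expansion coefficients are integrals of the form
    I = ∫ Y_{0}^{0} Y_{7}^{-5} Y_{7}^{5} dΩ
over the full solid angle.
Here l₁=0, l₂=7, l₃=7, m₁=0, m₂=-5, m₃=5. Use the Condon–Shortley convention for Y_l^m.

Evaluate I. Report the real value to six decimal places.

Checks pass: Σm=0; 14 even; l₃=7∈[7,7].
(2·0+1)(2·7+1)(2·7+1) = 225
Δ: 0! 0! 14! / 15! → 1/15
sum: t=0:+1/25401600 = 1/25401600
3j²(0 7 7; 0 0 0) = Δ·Π!·Σ² = 1/15  (sign -1)
sum: t=0:+1/958003200 = 1/958003200
3j²(0 7 7; 0 -5 5) = Δ·Π!·Σ² = 1/15  (sign +1)
combine: 4πI² = 225·1/15·1/15 = 1/1
take √, sign -1: I = -0.28209479

-0.282095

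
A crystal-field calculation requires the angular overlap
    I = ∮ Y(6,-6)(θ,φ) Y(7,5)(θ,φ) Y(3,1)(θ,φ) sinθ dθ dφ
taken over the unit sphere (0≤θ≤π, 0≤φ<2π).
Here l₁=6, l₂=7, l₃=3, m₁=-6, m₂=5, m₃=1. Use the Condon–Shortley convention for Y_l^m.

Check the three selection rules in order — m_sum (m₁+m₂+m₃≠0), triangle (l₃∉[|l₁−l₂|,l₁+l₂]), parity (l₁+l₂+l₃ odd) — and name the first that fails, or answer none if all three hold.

azimuthal sum: -6 + 5 + 1 = 0  ✓
1 ≤ 3 ≤ 13 (triangle on l)  ✓
L = 6 + 7 + 3 = 16 (even)  ✓

none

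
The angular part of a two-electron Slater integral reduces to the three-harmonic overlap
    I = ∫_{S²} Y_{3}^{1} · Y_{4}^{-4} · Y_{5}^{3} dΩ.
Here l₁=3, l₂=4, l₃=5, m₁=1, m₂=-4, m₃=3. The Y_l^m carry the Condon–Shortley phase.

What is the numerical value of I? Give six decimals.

Checks pass: Σm=0; 12 even; l₃=5∈[1,7].
(2·3+1)(2·4+1)(2·5+1) = 693
Δ: 2! 4! 6! / 13! → 1/180180
sum: t=0:+1/576 t=1:−1/144 t=2:+1/576 = -1/288
3j²(3 4 5; 0 0 0) = Δ·Π!·Σ² = 20/1001  (sign +1)
sum: t=0:+1/5760 = 1/5760
3j²(3 4 5; 1 -4 3) = Δ·Π!·Σ² = 56/2145  (sign +1)
combine: 4πI² = 693·20/1001·56/2145 = 672/1859
take √, sign +1: I = 0.16960553

0.169606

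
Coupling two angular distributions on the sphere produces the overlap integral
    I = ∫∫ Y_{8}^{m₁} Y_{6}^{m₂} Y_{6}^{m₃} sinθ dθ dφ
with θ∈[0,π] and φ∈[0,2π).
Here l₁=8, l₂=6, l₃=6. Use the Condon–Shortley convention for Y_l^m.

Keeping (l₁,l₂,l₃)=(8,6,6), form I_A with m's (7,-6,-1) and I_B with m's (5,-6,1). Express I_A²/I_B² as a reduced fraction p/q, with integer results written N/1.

Shared (l₁,l₂,l₃)=(8,6,6): N and (l;000)² cancel in I_A²/I_B².
A: Δ = 8!·8!·4!/21! = 1/1309458150; Racah Σ t=0..0: t=0:+1/4877107200 = 1/4877107200; ⇒ 3j(8 6 6; 7 -6 -1)² = 55/4522, sgn -1
B: Δ = 8!·8!·4!/21! = 1/1309458150; Racah Σ t=0..0: t=0:+1/696729600 = 1/696729600; ⇒ 3j(8 6 6; 5 -6 1)² = 11/646, sgn -1
I_A²/I_B² = (55/4522)/(11/646) = 5/7

5/7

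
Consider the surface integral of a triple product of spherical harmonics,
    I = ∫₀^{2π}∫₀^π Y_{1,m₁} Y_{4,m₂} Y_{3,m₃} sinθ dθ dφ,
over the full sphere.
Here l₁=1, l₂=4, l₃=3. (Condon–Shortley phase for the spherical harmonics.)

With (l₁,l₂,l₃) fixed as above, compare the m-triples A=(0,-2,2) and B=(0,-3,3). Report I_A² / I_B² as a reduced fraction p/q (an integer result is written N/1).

Same 1,4,3: normalisation and zero-m 3j drop out of the ratio.
A: Δ: 2! 0! 6! / 9! → 1/252; sum: t=1:−1/120 = -1/120; 3j²(1 4 3; 0 -2 2) = Δ·Π!·Σ² = 1/21  (sign +1)
B: Δ: 2! 0! 6! / 9! → 1/252; sum: t=1:−1/720 = -1/720; 3j²(1 4 3; 0 -3 3) = Δ·Π!·Σ² = 1/36  (sign -1)
I_A²/I_B² = (1/21)/(1/36) = 12/7

12/7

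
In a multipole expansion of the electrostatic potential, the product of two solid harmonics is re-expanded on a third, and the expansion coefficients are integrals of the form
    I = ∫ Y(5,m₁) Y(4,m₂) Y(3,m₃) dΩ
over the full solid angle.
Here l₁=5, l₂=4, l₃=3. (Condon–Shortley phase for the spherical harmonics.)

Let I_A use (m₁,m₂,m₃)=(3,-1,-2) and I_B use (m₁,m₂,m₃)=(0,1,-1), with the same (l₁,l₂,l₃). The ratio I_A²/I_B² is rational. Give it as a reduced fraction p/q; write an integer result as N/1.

Same 5,4,3: normalisation and zero-m 3j drop out of the ratio.
A: Δ: 6! 4! 2! / 13! → 1/180180; sum: t=1:−1/1440 t=2:+1/1152 = 1/5760; 3j²(5 4 3; 3 -1 -2) = Δ·Π!·Σ² = 1/858  (sign -1)
B: Δ: 6! 4! 2! / 13! → 1/180180; sum: t=3:−1/288 t=4:+1/288 t=5:−1/5760 = -1/5760; 3j²(5 4 3; 0 1 -1) = Δ·Π!·Σ² = 1/12012  (sign -1)
I_A²/I_B² = (1/858)/(1/12012) = 14/1

14/1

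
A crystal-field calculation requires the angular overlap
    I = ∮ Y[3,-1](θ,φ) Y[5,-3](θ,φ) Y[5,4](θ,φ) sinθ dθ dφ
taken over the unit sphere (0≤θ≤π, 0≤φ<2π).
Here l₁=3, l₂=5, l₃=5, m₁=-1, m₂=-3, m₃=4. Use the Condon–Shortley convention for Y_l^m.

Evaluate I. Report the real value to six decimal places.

0.000000

L=13 odd ⇒ parity kills the (l;000) factor ⇒ I = 0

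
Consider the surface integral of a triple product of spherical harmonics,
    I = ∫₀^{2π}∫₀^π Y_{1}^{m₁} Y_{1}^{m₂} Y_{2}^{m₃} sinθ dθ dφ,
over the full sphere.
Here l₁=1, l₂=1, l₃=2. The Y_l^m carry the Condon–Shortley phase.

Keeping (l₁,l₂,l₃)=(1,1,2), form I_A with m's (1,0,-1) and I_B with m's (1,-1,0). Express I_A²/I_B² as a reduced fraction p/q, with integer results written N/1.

Shared (l₁,l₂,l₃)=(1,1,2): N and (l;000)² cancel in I_A²/I_B².
A: Δ = 0!·2!·2!/5! = 1/30; Racah Σ t=0..0: t=0:+1/2 = 1/2; ⇒ 3j(1 1 2; 1 0 -1)² = 1/10, sgn -1
B: Δ = 0!·2!·2!/5! = 1/30; Racah Σ t=0..0: t=0:+1/4 = 1/4; ⇒ 3j(1 1 2; 1 -1 0)² = 1/30, sgn +1
I_A²/I_B² = (1/10)/(1/30) = 3/1

3/1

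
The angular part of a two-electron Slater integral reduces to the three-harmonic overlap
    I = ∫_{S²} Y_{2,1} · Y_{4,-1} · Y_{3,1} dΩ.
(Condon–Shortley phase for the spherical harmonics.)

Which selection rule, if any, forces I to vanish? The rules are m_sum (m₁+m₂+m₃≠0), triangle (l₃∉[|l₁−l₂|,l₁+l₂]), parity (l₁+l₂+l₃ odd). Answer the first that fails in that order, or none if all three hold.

m_sum

azimuthal sum: 1 − 1 + 1 = 1  ✗
2 ≤ 3 ≤ 6 (triangle on l)
L = 2 + 4 + 3 = 9 (odd)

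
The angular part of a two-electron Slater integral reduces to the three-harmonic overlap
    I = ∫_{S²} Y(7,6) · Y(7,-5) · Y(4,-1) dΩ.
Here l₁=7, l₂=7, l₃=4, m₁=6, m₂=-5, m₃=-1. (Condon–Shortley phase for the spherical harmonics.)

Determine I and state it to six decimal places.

Checks pass: Σm=0; 18 even; l₃=4∈[0,14].
(2·7+1)(2·7+1)(2·4+1) = 2025
Δ: 10! 4! 4! / 19! → 1/58198140
sum: t=3:−1/17418240 t=4:+1/622080 t=5:−1/230400 t=6:+1/622080 t=7:−1/17418240 = -1/806400
3j²(7 7 4; 0 0 0) = Δ·Π!·Σ² = 2268/230945  (sign -1)
sum: t=0:+1/87091200 t=1:−1/52254720 = -1/130636800
3j²(7 7 4; 6 -5 -1) = Δ·Π!·Σ² = 88/20349  (sign +1)
combine: 4πI² = 2025·2268/230945·88/20349 = 116640/1356277
take √, sign -1: I = -0.08272650

-0.082726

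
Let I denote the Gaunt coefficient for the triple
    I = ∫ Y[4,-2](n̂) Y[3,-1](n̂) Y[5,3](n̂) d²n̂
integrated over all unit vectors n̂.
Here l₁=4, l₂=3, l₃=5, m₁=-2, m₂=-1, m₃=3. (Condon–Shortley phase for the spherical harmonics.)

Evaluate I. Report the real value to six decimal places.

Checks pass: Σm=0; 12 even; l₃=5∈[1,7].
(2·4+1)(2·3+1)(2·5+1) = 693
Δ: 2! 6! 4! / 13! → 1/180180
sum: t=0:+1/576 t=1:−1/144 t=2:+1/576 = -1/288
3j²(4 3 5; 0 0 0) = Δ·Π!·Σ² = 20/1001  (sign +1)
sum: t=0:+1/5760 t=1:−1/720 t=2:+1/2304 = -1/1280
3j²(4 3 5; -2 -1 3) = Δ·Π!·Σ² = 27/1430  (sign -1)
combine: 4πI² = 693·20/1001·27/1430 = 486/1859
take √, sign -1: I = -0.14423595

-0.144236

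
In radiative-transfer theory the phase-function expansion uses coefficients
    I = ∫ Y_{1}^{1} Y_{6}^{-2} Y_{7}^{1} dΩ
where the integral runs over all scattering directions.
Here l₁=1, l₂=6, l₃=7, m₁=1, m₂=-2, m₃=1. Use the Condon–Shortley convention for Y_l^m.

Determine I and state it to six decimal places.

m-sum 0 ✓  L=14 even ✓  5≤7≤7 ✓
Π(2lᵢ+1) = 3×13×15 = 585
triangle coeff Δ(1,6,7) = 1/1365
Σ_t [0,0]: t=0:+1/518400 = 1/518400
(3j)²=7/195 [(1 6 7; 0 0 0)], sign=-1
Σ_t [0,0]: t=0:+1/1935360 = 1/1935360
(3j)²=1/91 [(1 6 7; 1 -2 1)], sign=+1
⇒ 4πI² = 3/13
I = (-1)√(3/13/(4π)) = -0.13551395

-0.135514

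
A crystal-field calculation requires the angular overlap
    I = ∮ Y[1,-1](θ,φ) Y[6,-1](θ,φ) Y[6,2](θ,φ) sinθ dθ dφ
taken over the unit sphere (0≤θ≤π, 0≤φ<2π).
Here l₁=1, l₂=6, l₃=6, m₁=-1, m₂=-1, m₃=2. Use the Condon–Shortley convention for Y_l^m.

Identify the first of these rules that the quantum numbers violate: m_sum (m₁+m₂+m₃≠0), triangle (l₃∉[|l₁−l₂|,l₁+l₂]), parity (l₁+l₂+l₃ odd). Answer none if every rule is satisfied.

Σmᵢ = 0  ✓
l₃∈[|l₁−l₂|,l₁+l₂]=[5,7], have l₃=6  ✓
Σlᵢ = 13 ⇒ odd  ✗

parity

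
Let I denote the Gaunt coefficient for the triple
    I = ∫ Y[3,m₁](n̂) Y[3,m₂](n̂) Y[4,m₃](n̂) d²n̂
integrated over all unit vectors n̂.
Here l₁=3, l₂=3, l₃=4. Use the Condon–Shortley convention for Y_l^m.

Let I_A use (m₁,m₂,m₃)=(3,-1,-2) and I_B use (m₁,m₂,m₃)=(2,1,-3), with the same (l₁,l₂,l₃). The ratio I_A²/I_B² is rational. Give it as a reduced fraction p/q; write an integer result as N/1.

27/7

l's match ⇒ only the (l;m) 3-j factors differ between A and B.
A: triangle coeff Δ(3,3,4) = 1/34650; Σ_t [0,0]: t=0:+1/192 = 1/192; (3j)²=3/77 [(3 3 4; 3 -1 -2)], sign=+1
B: triangle coeff Δ(3,3,4) = 1/34650; Σ_t [0,1]: t=0:+1/288 t=1:−1/144 = -1/288; (3j)²=1/99 [(3 3 4; 2 1 -3)], sign=+1
I_A²/I_B² = (3/77)/(1/99) = 27/7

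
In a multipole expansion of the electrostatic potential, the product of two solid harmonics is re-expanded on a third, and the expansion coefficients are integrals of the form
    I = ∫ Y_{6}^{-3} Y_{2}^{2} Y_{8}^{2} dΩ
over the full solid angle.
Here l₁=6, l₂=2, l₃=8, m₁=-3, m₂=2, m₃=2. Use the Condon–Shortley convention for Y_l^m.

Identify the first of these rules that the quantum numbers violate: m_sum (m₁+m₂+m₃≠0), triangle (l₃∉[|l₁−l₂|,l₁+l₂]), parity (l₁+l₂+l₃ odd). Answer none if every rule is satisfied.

m_sum

m₁+m₂+m₃ = -3 + 2 + 2 = 1  ✗
triangle: |6−2|=4 ≤ l₃=8 ≤ 6+2=8
parity: l₁+l₂+l₃ = 16 is even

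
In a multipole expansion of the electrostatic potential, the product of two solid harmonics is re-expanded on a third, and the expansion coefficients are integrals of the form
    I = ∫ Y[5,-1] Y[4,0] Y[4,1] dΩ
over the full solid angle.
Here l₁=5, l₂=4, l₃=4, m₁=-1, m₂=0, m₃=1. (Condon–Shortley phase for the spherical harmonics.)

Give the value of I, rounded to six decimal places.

l₁+l₂+l₃=13 is odd: 3j(l;000)=0 ⇒ I=0

0.000000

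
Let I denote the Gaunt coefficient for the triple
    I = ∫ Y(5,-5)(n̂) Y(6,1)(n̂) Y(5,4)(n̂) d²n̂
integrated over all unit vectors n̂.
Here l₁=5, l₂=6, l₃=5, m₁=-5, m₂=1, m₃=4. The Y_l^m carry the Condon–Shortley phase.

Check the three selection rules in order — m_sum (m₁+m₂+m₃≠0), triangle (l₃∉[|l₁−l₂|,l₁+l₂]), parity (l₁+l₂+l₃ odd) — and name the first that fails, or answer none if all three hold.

none

azimuthal sum: -5 + 1 + 4 = 0  ✓
1 ≤ 5 ≤ 11 (triangle on l)  ✓
L = 5 + 6 + 5 = 16 (even)  ✓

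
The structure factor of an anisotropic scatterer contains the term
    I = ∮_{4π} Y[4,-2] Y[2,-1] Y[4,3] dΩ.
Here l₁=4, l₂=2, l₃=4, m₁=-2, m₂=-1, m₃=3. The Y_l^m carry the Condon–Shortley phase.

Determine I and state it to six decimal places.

m-sum 0 ✓  L=10 even ✓  2≤4≤6 ✓
Π(2lᵢ+1) = 9×5×9 = 405
triangle coeff Δ(4,2,4) = 1/13860
Σ_t [0,2]: t=0:+1/192 t=1:−1/36 t=2:+1/192 = -5/288
(3j)²=20/693 [(4 2 4; 0 0 0)], sign=-1
Σ_t [0,1]: t=0:+1/1440 t=1:−1/240 = -1/288
(3j)²=5/132 [(4 2 4; -2 -1 3)], sign=+1
⇒ 4πI² = 375/847
I = (-1)√(375/847/(4π)) = -0.18770204

-0.187702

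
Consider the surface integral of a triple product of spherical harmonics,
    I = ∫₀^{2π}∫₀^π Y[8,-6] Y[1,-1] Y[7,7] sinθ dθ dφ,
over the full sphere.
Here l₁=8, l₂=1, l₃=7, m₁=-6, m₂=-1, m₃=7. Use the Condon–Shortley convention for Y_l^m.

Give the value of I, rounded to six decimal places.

m-sum 0 ✓  L=16 even ✓  7≤7≤9 ✓
Π(2lᵢ+1) = 17×3×15 = 765
triangle coeff Δ(8,1,7) = 1/2040
Σ_t [1,1]: t=1:−1/25401600 = -1/25401600
(3j)²=8/255 [(8 1 7; 0 0 0)], sign=+1
Σ_t [0,0]: t=0:+1/174356582400 = 1/174356582400
(3j)²=1/2040 [(8 1 7; -6 -1 7)], sign=+1
⇒ 4πI² = 1/85
I = (+1)√(1/85/(4π)) = 0.03059748

0.030597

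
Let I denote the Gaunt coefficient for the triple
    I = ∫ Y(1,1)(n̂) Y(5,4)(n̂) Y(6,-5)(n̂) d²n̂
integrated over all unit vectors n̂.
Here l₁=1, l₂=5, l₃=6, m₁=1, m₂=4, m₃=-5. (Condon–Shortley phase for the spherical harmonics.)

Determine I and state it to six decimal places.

-0.303018

Checks pass: Σm=0; 12 even; l₃=6∈[4,6].
(2·1+1)(2·5+1)(2·6+1) = 429
Δ: 0! 2! 10! / 13! → 1/858
sum: t=0:+1/14400 = 1/14400
3j²(1 5 6; 0 0 0) = Δ·Π!·Σ² = 6/143  (sign +1)
sum: t=0:+1/725760 = 1/725760
3j²(1 5 6; 1 4 -5) = Δ·Π!·Σ² = 5/78  (sign -1)
combine: 4πI² = 429·6/143·5/78 = 15/13
take √, sign -1: I = -0.30301841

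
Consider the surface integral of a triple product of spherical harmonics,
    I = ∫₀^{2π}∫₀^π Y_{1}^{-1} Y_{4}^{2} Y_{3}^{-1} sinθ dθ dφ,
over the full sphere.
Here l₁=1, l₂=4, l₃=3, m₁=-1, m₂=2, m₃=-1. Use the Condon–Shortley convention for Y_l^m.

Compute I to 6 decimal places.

m-sum 0 ✓  L=8 even ✓  3≤3≤5 ✓
Π(2lᵢ+1) = 3×9×7 = 189
triangle coeff Δ(1,4,3) = 1/252
Σ_t [1,1]: t=1:−1/36 = -1/36
(3j)²=4/63 [(1 4 3; 0 0 0)], sign=+1
Σ_t [2,2]: t=2:+1/96 = 1/96
(3j)²=5/84 [(1 4 3; -1 2 -1)], sign=+1
⇒ 4πI² = 5/7
I = (+1)√(5/7/(4π)) = 0.23841361

0.238414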